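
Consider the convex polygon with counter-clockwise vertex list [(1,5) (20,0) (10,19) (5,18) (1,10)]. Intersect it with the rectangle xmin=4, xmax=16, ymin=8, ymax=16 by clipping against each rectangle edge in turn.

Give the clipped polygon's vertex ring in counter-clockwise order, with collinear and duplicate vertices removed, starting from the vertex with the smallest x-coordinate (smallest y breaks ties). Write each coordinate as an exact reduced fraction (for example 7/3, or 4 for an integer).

1. After x ≥ 4: [(4,80/19) (20,0) (10,19) (5,18) (4,16)]
2. After x ≤ 16: [(4,80/19) (16,20/19) (16,38/5) (10,19) (5,18) (4,16)]
3. After y ≥ 8: [(4,8) (300/19,8) (10,19) (5,18) (4,16)]
4. After y ≤ 16: [(4,8) (300/19,8) (220/19,16) (4,16) (4,16)]
5. Canonical ring: [(4,8) (300/19,8) (220/19,16) (4,16)]

Clipped polygon: [(4,8) (300/19,8) (220/19,16) (4,16)]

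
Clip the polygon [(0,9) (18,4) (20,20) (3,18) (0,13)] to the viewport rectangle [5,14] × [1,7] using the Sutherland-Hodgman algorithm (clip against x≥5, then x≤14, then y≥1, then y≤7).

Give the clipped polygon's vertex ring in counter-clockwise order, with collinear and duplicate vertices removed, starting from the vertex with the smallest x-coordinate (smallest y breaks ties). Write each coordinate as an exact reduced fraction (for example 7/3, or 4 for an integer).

1. After x ≥ 5: [(5,137/18) (18,4) (20,20) (5,310/17)]
2. After x ≤ 14: [(5,137/18) (14,46/9) (14,328/17) (5,310/17)]
3. After y ≥ 1: [(5,137/18) (14,46/9) (14,328/17) (5,310/17)]
4. After y ≤ 7: [(36/5,7) (14,46/9) (14,7)]
5. Canonical ring: [(36/5,7) (14,46/9) (14,7)]

Clipped polygon: [(36/5,7) (14,46/9) (14,7)]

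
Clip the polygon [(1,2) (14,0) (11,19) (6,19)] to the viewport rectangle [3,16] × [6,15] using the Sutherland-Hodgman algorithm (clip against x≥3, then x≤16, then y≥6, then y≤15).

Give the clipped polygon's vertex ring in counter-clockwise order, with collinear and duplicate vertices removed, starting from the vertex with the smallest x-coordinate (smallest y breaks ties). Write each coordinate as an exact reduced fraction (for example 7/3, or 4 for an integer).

1. After x ≥ 3: [(3,44/5) (3,22/13) (14,0) (11,19) (6,19)]
2. After x ≤ 16: [(3,44/5) (3,22/13) (14,0) (11,19) (6,19)]
3. After y ≥ 6: [(3,44/5) (3,6) (248/19,6) (11,19) (6,19)]
4. After y ≤ 15: [(82/17,15) (3,44/5) (3,6) (248/19,6) (221/19,15)]
5. Canonical ring: [(3,6) (248/19,6) (221/19,15) (82/17,15) (3,44/5)]

Clipped polygon: [(3,6) (248/19,6) (221/19,15) (82/17,15) (3,44/5)]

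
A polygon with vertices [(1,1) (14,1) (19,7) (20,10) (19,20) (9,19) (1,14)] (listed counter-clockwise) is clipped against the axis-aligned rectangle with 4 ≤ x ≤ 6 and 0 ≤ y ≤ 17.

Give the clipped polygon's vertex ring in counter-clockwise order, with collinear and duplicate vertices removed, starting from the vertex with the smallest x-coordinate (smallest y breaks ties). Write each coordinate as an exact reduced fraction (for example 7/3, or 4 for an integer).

Clipped polygon: [(4,1) (6,1) (6,17) (29/5,17) (4,127/8)]

1. After x ≥ 4: [(4,1) (14,1) (19,7) (20,10) (19,20) (9,19) (4,127/8)]
2. After x ≤ 6: [(4,1) (6,1) (6,137/8) (4,127/8)]
3. After y ≥ 0: [(4,1) (6,1) (6,137/8) (4,127/8)]
4. After y ≤ 17: [(4,1) (6,1) (6,17) (29/5,17) (4,127/8)]
5. Canonical ring: [(4,1) (6,1) (6,17) (29/5,17) (4,127/8)]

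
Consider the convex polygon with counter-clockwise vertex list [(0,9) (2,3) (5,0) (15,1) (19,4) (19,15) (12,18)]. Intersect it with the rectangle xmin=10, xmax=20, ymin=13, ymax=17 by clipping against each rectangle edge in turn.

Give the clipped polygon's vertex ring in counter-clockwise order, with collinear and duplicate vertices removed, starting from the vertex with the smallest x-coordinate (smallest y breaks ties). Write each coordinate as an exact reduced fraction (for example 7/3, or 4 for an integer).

1. After x ≥ 10: [(10,33/2) (10,1/2) (15,1) (19,4) (19,15) (12,18)]
2. After x ≤ 20: [(10,33/2) (10,1/2) (15,1) (19,4) (19,15) (12,18)]
3. After y ≥ 13: [(10,33/2) (10,13) (19,13) (19,15) (12,18)]
4. After y ≤ 17: [(32/3,17) (10,33/2) (10,13) (19,13) (19,15) (43/3,17)]
5. Canonical ring: [(10,13) (19,13) (19,15) (43/3,17) (32/3,17) (10,33/2)]

Clipped polygon: [(10,13) (19,13) (19,15) (43/3,17) (32/3,17) (10,33/2)]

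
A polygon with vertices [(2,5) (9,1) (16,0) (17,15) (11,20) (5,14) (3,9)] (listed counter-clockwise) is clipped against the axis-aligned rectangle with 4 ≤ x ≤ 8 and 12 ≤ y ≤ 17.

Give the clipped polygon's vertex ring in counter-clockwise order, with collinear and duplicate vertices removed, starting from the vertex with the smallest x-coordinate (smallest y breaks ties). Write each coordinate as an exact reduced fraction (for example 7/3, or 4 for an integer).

1. After x ≥ 4: [(4,27/7) (9,1) (16,0) (17,15) (11,20) (5,14) (4,23/2)]
2. After x ≤ 8: [(4,27/7) (8,11/7) (8,17) (5,14) (4,23/2)]
3. After y ≥ 12: [(8,12) (8,17) (5,14) (21/5,12)]
4. After y ≤ 17: [(8,12) (8,17) (5,14) (21/5,12)]
5. Canonical ring: [(21/5,12) (8,12) (8,17) (5,14)]

Clipped polygon: [(21/5,12) (8,12) (8,17) (5,14)]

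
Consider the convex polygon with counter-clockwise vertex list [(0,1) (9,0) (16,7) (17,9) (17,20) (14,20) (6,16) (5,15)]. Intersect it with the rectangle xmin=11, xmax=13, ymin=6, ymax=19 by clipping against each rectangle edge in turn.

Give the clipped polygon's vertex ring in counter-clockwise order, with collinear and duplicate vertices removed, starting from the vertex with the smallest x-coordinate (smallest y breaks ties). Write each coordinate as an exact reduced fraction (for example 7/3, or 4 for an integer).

1. After x ≥ 11: [(11,2) (16,7) (17,9) (17,20) (14,20) (11,37/2)]
2. After x ≤ 13: [(11,2) (13,4) (13,39/2) (11,37/2)]
3. After y ≥ 6: [(11,6) (13,6) (13,39/2) (11,37/2)]
4. After y ≤ 19: [(11,6) (13,6) (13,19) (12,19) (11,37/2)]
5. Canonical ring: [(11,6) (13,6) (13,19) (12,19) (11,37/2)]

Clipped polygon: [(11,6) (13,6) (13,19) (12,19) (11,37/2)]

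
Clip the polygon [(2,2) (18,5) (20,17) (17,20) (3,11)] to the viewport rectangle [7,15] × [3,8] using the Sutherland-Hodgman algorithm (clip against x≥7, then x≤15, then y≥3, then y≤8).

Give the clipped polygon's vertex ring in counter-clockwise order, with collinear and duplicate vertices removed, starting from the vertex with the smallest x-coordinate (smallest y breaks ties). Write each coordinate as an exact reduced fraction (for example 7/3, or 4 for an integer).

Clipped polygon: [(7,3) (22/3,3) (15,71/16) (15,8) (7,8)]

1. After x ≥ 7: [(7,47/16) (18,5) (20,17) (17,20) (7,95/7)]
2. After x ≤ 15: [(7,47/16) (15,71/16) (15,131/7) (7,95/7)]
3. After y ≥ 3: [(7,3) (22/3,3) (15,71/16) (15,131/7) (7,95/7)]
4. After y ≤ 8: [(7,8) (7,3) (22/3,3) (15,71/16) (15,8)]
5. Canonical ring: [(7,3) (22/3,3) (15,71/16) (15,8) (7,8)]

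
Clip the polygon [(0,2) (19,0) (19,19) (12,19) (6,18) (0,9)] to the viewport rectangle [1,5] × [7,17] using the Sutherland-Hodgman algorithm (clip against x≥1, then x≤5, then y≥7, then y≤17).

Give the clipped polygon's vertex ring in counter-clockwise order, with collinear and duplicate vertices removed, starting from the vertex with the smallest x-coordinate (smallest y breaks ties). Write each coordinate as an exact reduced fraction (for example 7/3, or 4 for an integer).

Clipped polygon: [(1,7) (5,7) (5,33/2) (1,21/2)]

1. After x ≥ 1: [(1,36/19) (19,0) (19,19) (12,19) (6,18) (1,21/2)]
2. After x ≤ 5: [(1,36/19) (5,28/19) (5,33/2) (1,21/2)]
3. After y ≥ 7: [(1,7) (5,7) (5,33/2) (1,21/2)]
4. After y ≤ 17: [(1,7) (5,7) (5,33/2) (1,21/2)]
5. Canonical ring: [(1,7) (5,7) (5,33/2) (1,21/2)]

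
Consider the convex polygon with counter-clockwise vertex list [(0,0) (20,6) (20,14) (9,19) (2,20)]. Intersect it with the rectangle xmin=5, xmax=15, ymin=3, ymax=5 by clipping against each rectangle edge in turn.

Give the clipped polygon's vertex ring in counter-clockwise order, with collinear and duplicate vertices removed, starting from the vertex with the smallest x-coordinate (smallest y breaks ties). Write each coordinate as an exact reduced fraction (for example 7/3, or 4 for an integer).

1. After x ≥ 5: [(5,3/2) (20,6) (20,14) (9,19) (5,137/7)]
2. After x ≤ 15: [(5,3/2) (15,9/2) (15,179/11) (9,19) (5,137/7)]
3. After y ≥ 3: [(5,3) (10,3) (15,9/2) (15,179/11) (9,19) (5,137/7)]
4. After y ≤ 5: [(5,5) (5,3) (10,3) (15,9/2) (15,5)]
5. Canonical ring: [(5,3) (10,3) (15,9/2) (15,5) (5,5)]

Clipped polygon: [(5,3) (10,3) (15,9/2) (15,5) (5,5)]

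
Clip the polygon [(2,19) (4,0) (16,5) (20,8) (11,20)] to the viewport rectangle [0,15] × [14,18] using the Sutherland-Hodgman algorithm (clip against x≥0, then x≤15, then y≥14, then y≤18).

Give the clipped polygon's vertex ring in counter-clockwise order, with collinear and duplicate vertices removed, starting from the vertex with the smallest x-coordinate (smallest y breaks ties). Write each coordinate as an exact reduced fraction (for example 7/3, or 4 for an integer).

1. After x ≥ 0: [(2,19) (4,0) (16,5) (20,8) (11,20)]
2. After x ≤ 15: [(2,19) (4,0) (15,55/12) (15,44/3) (11,20)]
3. After y ≥ 14: [(2,19) (48/19,14) (15,14) (15,44/3) (11,20)]
4. After y ≤ 18: [(40/19,18) (48/19,14) (15,14) (15,44/3) (25/2,18)]
5. Canonical ring: [(40/19,18) (48/19,14) (15,14) (15,44/3) (25/2,18)]

Clipped polygon: [(40/19,18) (48/19,14) (15,14) (15,44/3) (25/2,18)]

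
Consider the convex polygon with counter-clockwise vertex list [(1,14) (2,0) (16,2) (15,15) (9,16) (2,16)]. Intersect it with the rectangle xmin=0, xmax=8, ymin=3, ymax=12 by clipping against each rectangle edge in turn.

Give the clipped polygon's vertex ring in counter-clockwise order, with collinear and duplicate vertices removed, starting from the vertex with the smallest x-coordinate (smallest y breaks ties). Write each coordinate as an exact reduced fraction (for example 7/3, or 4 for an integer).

1. After x ≥ 0: [(1,14) (2,0) (16,2) (15,15) (9,16) (2,16)]
2. After x ≤ 8: [(1,14) (2,0) (8,6/7) (8,16) (2,16)]
3. After y ≥ 3: [(1,14) (25/14,3) (8,3) (8,16) (2,16)]
4. After y ≤ 12: [(8/7,12) (25/14,3) (8,3) (8,12)]
5. Canonical ring: [(8/7,12) (25/14,3) (8,3) (8,12)]

Clipped polygon: [(8/7,12) (25/14,3) (8,3) (8,12)]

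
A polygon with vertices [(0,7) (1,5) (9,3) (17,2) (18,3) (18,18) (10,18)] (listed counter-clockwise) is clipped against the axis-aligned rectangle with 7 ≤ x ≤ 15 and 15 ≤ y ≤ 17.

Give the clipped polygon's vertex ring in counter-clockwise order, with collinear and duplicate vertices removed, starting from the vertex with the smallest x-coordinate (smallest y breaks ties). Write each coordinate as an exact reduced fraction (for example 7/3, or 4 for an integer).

Clipped polygon: [(80/11,15) (15,15) (15,17) (100/11,17)]

1. After x ≥ 7: [(7,147/10) (7,7/2) (9,3) (17,2) (18,3) (18,18) (10,18)]
2. After x ≤ 15: [(7,147/10) (7,7/2) (9,3) (15,9/4) (15,18) (10,18)]
3. After y ≥ 15: [(80/11,15) (15,15) (15,18) (10,18)]
4. After y ≤ 17: [(100/11,17) (80/11,15) (15,15) (15,17)]
5. Canonical ring: [(80/11,15) (15,15) (15,17) (100/11,17)]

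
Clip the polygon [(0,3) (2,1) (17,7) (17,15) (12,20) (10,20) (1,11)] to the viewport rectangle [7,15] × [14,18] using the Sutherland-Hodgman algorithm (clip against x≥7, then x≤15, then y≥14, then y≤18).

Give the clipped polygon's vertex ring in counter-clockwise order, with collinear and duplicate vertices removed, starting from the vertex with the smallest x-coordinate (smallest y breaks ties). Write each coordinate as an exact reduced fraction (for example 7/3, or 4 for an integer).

Clipped polygon: [(7,14) (15,14) (15,17) (14,18) (8,18) (7,17)]

1. After x ≥ 7: [(7,3) (17,7) (17,15) (12,20) (10,20) (7,17)]
2. After x ≤ 15: [(7,3) (15,31/5) (15,17) (12,20) (10,20) (7,17)]
3. After y ≥ 14: [(7,14) (15,14) (15,17) (12,20) (10,20) (7,17)]
4. After y ≤ 18: [(7,14) (15,14) (15,17) (14,18) (8,18) (7,17)]
5. Canonical ring: [(7,14) (15,14) (15,17) (14,18) (8,18) (7,17)]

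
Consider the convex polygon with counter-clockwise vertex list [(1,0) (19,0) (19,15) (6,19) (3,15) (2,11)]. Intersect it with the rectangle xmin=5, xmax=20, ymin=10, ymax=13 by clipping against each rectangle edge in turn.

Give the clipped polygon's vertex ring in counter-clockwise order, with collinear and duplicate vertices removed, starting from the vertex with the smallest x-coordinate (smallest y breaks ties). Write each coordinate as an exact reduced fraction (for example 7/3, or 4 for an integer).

1. After x ≥ 5: [(5,0) (19,0) (19,15) (6,19) (5,53/3)]
2. After x ≤ 20: [(5,0) (19,0) (19,15) (6,19) (5,53/3)]
3. After y ≥ 10: [(5,10) (19,10) (19,15) (6,19) (5,53/3)]
4. After y ≤ 13: [(5,13) (5,10) (19,10) (19,13)]
5. Canonical ring: [(5,10) (19,10) (19,13) (5,13)]

Clipped polygon: [(5,10) (19,10) (19,13) (5,13)]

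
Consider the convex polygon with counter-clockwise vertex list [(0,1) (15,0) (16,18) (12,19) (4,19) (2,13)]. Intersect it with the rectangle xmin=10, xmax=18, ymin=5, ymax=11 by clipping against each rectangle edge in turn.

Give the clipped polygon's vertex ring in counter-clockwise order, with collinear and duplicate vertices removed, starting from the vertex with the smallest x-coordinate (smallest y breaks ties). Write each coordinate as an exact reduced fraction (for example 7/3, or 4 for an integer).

1. After x ≥ 10: [(10,1/3) (15,0) (16,18) (12,19) (10,19)]
2. After x ≤ 18: [(10,1/3) (15,0) (16,18) (12,19) (10,19)]
3. After y ≥ 5: [(10,5) (275/18,5) (16,18) (12,19) (10,19)]
4. After y ≤ 11: [(10,11) (10,5) (275/18,5) (281/18,11)]
5. Canonical ring: [(10,5) (275/18,5) (281/18,11) (10,11)]

Clipped polygon: [(10,5) (275/18,5) (281/18,11) (10,11)]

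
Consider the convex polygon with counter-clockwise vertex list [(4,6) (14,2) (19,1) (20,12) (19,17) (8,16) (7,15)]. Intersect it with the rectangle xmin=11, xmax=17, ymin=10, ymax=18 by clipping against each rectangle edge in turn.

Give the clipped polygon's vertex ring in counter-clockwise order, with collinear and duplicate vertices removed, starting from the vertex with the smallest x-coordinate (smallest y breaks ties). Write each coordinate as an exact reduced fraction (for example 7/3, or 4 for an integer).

Clipped polygon: [(11,10) (17,10) (17,185/11) (11,179/11)]

1. After x ≥ 11: [(11,16/5) (14,2) (19,1) (20,12) (19,17) (11,179/11)]
2. After x ≤ 17: [(11,16/5) (14,2) (17,7/5) (17,185/11) (11,179/11)]
3. After y ≥ 10: [(11,10) (17,10) (17,185/11) (11,179/11)]
4. After y ≤ 18: [(11,10) (17,10) (17,185/11) (11,179/11)]
5. Canonical ring: [(11,10) (17,10) (17,185/11) (11,179/11)]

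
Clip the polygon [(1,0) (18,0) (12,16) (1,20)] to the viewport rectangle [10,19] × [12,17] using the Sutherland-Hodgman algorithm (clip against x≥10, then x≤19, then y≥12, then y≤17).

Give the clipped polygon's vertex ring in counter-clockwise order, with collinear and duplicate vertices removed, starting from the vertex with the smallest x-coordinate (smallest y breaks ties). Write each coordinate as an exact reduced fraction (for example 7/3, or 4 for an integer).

Clipped polygon: [(10,12) (27/2,12) (12,16) (10,184/11)]

1. After x ≥ 10: [(10,0) (18,0) (12,16) (10,184/11)]
2. After x ≤ 19: [(10,0) (18,0) (12,16) (10,184/11)]
3. After y ≥ 12: [(10,12) (27/2,12) (12,16) (10,184/11)]
4. After y ≤ 17: [(10,12) (27/2,12) (12,16) (10,184/11)]
5. Canonical ring: [(10,12) (27/2,12) (12,16) (10,184/11)]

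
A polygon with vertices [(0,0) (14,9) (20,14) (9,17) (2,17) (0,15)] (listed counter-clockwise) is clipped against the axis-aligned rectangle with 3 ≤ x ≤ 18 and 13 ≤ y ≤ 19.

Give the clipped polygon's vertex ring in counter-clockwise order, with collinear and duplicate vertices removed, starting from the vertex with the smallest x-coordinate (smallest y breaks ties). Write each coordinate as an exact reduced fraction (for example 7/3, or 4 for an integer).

1. After x ≥ 3: [(3,27/14) (14,9) (20,14) (9,17) (3,17)]
2. After x ≤ 18: [(3,27/14) (14,9) (18,37/3) (18,160/11) (9,17) (3,17)]
3. After y ≥ 13: [(3,13) (18,13) (18,160/11) (9,17) (3,17)]
4. After y ≤ 19: [(3,13) (18,13) (18,160/11) (9,17) (3,17)]
5. Canonical ring: [(3,13) (18,13) (18,160/11) (9,17) (3,17)]

Clipped polygon: [(3,13) (18,13) (18,160/11) (9,17) (3,17)]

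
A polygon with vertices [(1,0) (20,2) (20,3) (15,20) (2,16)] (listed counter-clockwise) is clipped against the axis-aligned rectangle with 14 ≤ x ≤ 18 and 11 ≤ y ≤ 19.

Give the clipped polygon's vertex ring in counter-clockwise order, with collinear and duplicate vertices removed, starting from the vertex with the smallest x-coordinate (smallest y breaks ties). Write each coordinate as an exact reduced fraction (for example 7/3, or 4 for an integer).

Clipped polygon: [(14,11) (300/17,11) (260/17,19) (14,19)]

1. After x ≥ 14: [(14,26/19) (20,2) (20,3) (15,20) (14,256/13)]
2. After x ≤ 18: [(14,26/19) (18,34/19) (18,49/5) (15,20) (14,256/13)]
3. After y ≥ 11: [(14,11) (300/17,11) (15,20) (14,256/13)]
4. After y ≤ 19: [(14,19) (14,11) (300/17,11) (260/17,19)]
5. Canonical ring: [(14,11) (300/17,11) (260/17,19) (14,19)]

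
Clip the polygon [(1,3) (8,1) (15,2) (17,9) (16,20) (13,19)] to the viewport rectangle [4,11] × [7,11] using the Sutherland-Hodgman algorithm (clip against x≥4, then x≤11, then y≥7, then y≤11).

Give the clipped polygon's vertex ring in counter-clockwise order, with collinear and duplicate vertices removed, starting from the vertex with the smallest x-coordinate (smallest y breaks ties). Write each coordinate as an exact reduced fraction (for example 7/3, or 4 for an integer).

Clipped polygon: [(4,7) (11,7) (11,11) (7,11)]

1. After x ≥ 4: [(4,7) (4,15/7) (8,1) (15,2) (17,9) (16,20) (13,19)]
2. After x ≤ 11: [(11,49/3) (4,7) (4,15/7) (8,1) (11,10/7)]
3. After y ≥ 7: [(11,7) (11,49/3) (4,7) (4,7)]
4. After y ≤ 11: [(11,7) (11,11) (7,11) (4,7) (4,7)]
5. Canonical ring: [(4,7) (11,7) (11,11) (7,11)]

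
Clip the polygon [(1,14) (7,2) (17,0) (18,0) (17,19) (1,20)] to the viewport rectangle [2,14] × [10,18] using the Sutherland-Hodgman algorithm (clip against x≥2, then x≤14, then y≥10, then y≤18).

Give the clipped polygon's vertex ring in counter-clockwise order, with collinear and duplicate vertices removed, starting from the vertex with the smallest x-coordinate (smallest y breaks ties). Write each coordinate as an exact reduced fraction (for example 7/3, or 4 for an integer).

1. After x ≥ 2: [(2,12) (7,2) (17,0) (18,0) (17,19) (2,319/16)]
2. After x ≤ 14: [(2,12) (7,2) (14,3/5) (14,307/16) (2,319/16)]
3. After y ≥ 10: [(2,12) (3,10) (14,10) (14,307/16) (2,319/16)]
4. After y ≤ 18: [(2,18) (2,12) (3,10) (14,10) (14,18)]
5. Canonical ring: [(2,12) (3,10) (14,10) (14,18) (2,18)]

Clipped polygon: [(2,12) (3,10) (14,10) (14,18) (2,18)]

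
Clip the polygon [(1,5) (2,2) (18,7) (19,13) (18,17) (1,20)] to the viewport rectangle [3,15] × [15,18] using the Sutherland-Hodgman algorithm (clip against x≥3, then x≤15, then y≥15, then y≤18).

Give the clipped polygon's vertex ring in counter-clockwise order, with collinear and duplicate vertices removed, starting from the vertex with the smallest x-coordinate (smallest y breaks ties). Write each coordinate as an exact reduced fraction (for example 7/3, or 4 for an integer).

Clipped polygon: [(3,15) (15,15) (15,298/17) (37/3,18) (3,18)]

1. After x ≥ 3: [(3,37/16) (18,7) (19,13) (18,17) (3,334/17)]
2. After x ≤ 15: [(3,37/16) (15,97/16) (15,298/17) (3,334/17)]
3. After y ≥ 15: [(3,15) (15,15) (15,298/17) (3,334/17)]
4. After y ≤ 18: [(3,18) (3,15) (15,15) (15,298/17) (37/3,18)]
5. Canonical ring: [(3,15) (15,15) (15,298/17) (37/3,18) (3,18)]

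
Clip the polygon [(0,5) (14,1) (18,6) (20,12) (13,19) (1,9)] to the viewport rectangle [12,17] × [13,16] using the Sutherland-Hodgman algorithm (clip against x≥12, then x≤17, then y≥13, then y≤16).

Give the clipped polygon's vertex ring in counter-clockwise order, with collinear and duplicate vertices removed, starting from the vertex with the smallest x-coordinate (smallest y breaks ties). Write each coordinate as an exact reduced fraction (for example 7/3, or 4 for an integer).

1. After x ≥ 12: [(12,11/7) (14,1) (18,6) (20,12) (13,19) (12,109/6)]
2. After x ≤ 17: [(12,11/7) (14,1) (17,19/4) (17,15) (13,19) (12,109/6)]
3. After y ≥ 13: [(12,13) (17,13) (17,15) (13,19) (12,109/6)]
4. After y ≤ 16: [(12,16) (12,13) (17,13) (17,15) (16,16)]
5. Canonical ring: [(12,13) (17,13) (17,15) (16,16) (12,16)]

Clipped polygon: [(12,13) (17,13) (17,15) (16,16) (12,16)]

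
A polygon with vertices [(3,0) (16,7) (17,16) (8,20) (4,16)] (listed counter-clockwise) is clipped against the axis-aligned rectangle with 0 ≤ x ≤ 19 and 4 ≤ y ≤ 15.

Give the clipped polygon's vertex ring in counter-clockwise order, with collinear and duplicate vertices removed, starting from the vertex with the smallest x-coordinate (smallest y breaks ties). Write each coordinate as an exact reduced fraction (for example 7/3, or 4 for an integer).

1. After x ≥ 0: [(3,0) (16,7) (17,16) (8,20) (4,16)]
2. After x ≤ 19: [(3,0) (16,7) (17,16) (8,20) (4,16)]
3. After y ≥ 4: [(13/4,4) (73/7,4) (16,7) (17,16) (8,20) (4,16)]
4. After y ≤ 15: [(63/16,15) (13/4,4) (73/7,4) (16,7) (152/9,15)]
5. Canonical ring: [(13/4,4) (73/7,4) (16,7) (152/9,15) (63/16,15)]

Clipped polygon: [(13/4,4) (73/7,4) (16,7) (152/9,15) (63/16,15)]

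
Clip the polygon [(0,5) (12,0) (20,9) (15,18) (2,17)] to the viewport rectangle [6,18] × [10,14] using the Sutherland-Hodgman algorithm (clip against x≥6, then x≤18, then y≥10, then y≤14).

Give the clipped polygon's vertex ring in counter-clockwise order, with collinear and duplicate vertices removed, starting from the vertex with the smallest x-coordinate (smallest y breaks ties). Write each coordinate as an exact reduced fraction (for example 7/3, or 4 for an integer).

1. After x ≥ 6: [(6,5/2) (12,0) (20,9) (15,18) (6,225/13)]
2. After x ≤ 18: [(6,5/2) (12,0) (18,27/4) (18,63/5) (15,18) (6,225/13)]
3. After y ≥ 10: [(6,10) (18,10) (18,63/5) (15,18) (6,225/13)]
4. After y ≤ 14: [(6,14) (6,10) (18,10) (18,63/5) (155/9,14)]
5. Canonical ring: [(6,10) (18,10) (18,63/5) (155/9,14) (6,14)]

Clipped polygon: [(6,10) (18,10) (18,63/5) (155/9,14) (6,14)]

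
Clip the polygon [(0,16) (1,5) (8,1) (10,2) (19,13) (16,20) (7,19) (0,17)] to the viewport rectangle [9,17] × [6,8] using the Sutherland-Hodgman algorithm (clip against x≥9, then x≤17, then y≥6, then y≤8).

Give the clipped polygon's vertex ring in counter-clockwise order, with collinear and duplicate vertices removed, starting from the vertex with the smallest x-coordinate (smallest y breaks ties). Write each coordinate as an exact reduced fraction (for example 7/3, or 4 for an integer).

1. After x ≥ 9: [(9,3/2) (10,2) (19,13) (16,20) (9,173/9)]
2. After x ≤ 17: [(9,3/2) (10,2) (17,95/9) (17,53/3) (16,20) (9,173/9)]
3. After y ≥ 6: [(9,6) (146/11,6) (17,95/9) (17,53/3) (16,20) (9,173/9)]
4. After y ≤ 8: [(9,8) (9,6) (146/11,6) (164/11,8)]
5. Canonical ring: [(9,6) (146/11,6) (164/11,8) (9,8)]

Clipped polygon: [(9,6) (146/11,6) (164/11,8) (9,8)]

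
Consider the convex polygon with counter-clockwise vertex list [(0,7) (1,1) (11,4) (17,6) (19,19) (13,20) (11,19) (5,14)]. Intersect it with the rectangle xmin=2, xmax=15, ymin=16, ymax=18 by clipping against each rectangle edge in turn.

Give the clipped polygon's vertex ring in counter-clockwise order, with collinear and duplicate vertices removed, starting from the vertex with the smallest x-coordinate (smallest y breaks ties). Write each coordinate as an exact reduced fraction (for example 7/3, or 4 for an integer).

Clipped polygon: [(37/5,16) (15,16) (15,18) (49/5,18)]

1. After x ≥ 2: [(2,49/5) (2,13/10) (11,4) (17,6) (19,19) (13,20) (11,19) (5,14)]
2. After x ≤ 15: [(2,49/5) (2,13/10) (11,4) (15,16/3) (15,59/3) (13,20) (11,19) (5,14)]
3. After y ≥ 16: [(15,16) (15,59/3) (13,20) (11,19) (37/5,16)]
4. After y ≤ 18: [(15,16) (15,18) (49/5,18) (37/5,16)]
5. Canonical ring: [(37/5,16) (15,16) (15,18) (49/5,18)]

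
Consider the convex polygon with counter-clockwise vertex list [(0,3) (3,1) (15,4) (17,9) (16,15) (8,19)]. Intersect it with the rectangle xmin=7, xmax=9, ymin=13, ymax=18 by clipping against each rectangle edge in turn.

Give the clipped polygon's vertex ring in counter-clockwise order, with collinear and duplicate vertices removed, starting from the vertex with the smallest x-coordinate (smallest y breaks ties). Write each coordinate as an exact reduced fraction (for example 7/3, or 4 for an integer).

Clipped polygon: [(7,13) (9,13) (9,18) (15/2,18) (7,17)]

1. After x ≥ 7: [(7,17) (7,2) (15,4) (17,9) (16,15) (8,19)]
2. After x ≤ 9: [(7,17) (7,2) (9,5/2) (9,37/2) (8,19)]
3. After y ≥ 13: [(7,17) (7,13) (9,13) (9,37/2) (8,19)]
4. After y ≤ 18: [(15/2,18) (7,17) (7,13) (9,13) (9,18)]
5. Canonical ring: [(7,13) (9,13) (9,18) (15/2,18) (7,17)]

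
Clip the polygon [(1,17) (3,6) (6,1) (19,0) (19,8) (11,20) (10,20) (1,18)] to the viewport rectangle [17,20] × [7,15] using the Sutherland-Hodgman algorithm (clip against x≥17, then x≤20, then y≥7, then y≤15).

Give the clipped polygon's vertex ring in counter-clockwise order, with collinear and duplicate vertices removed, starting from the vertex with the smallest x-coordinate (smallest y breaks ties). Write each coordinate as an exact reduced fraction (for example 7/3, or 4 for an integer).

1. After x ≥ 17: [(17,2/13) (19,0) (19,8) (17,11)]
2. After x ≤ 20: [(17,2/13) (19,0) (19,8) (17,11)]
3. After y ≥ 7: [(17,7) (19,7) (19,8) (17,11)]
4. After y ≤ 15: [(17,7) (19,7) (19,8) (17,11)]
5. Canonical ring: [(17,7) (19,7) (19,8) (17,11)]

Clipped polygon: [(17,7) (19,7) (19,8) (17,11)]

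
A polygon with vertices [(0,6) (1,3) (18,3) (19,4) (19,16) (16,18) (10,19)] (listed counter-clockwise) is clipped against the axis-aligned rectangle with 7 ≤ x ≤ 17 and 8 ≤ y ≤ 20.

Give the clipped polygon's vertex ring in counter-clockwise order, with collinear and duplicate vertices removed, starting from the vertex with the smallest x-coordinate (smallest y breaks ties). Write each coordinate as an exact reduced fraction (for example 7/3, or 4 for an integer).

1. After x ≥ 7: [(7,151/10) (7,3) (18,3) (19,4) (19,16) (16,18) (10,19)]
2. After x ≤ 17: [(7,151/10) (7,3) (17,3) (17,52/3) (16,18) (10,19)]
3. After y ≥ 8: [(7,151/10) (7,8) (17,8) (17,52/3) (16,18) (10,19)]
4. After y ≤ 20: [(7,151/10) (7,8) (17,8) (17,52/3) (16,18) (10,19)]
5. Canonical ring: [(7,8) (17,8) (17,52/3) (16,18) (10,19) (7,151/10)]

Clipped polygon: [(7,8) (17,8) (17,52/3) (16,18) (10,19) (7,151/10)]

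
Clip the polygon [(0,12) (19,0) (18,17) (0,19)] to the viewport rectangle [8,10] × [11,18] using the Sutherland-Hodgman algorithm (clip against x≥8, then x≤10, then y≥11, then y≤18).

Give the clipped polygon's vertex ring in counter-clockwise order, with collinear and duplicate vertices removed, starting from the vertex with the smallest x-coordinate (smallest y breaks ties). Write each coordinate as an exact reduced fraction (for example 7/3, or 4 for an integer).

1. After x ≥ 8: [(8,132/19) (19,0) (18,17) (8,163/9)]
2. After x ≤ 10: [(8,132/19) (10,108/19) (10,161/9) (8,163/9)]
3. After y ≥ 11: [(8,11) (10,11) (10,161/9) (8,163/9)]
4. After y ≤ 18: [(8,18) (8,11) (10,11) (10,161/9) (9,18)]
5. Canonical ring: [(8,11) (10,11) (10,161/9) (9,18) (8,18)]

Clipped polygon: [(8,11) (10,11) (10,161/9) (9,18) (8,18)]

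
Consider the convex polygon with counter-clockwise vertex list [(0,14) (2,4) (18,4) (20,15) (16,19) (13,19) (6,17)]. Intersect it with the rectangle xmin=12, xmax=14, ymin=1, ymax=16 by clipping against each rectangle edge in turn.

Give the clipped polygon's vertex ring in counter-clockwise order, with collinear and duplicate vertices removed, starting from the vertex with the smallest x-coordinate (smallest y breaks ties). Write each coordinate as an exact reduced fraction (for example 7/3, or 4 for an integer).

Clipped polygon: [(12,4) (14,4) (14,16) (12,16)]

1. After x ≥ 12: [(12,4) (18,4) (20,15) (16,19) (13,19) (12,131/7)]
2. After x ≤ 14: [(12,4) (14,4) (14,19) (13,19) (12,131/7)]
3. After y ≥ 1: [(12,4) (14,4) (14,19) (13,19) (12,131/7)]
4. After y ≤ 16: [(12,16) (12,4) (14,4) (14,16)]
5. Canonical ring: [(12,4) (14,4) (14,16) (12,16)]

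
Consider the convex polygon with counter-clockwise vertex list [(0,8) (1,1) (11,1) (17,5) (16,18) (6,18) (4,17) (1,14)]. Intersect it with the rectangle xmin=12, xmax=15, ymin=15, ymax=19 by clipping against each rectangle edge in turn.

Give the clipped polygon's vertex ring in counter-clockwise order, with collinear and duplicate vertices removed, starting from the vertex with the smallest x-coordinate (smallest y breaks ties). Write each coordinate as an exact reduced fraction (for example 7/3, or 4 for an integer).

1. After x ≥ 12: [(12,5/3) (17,5) (16,18) (12,18)]
2. After x ≤ 15: [(12,5/3) (15,11/3) (15,18) (12,18)]
3. After y ≥ 15: [(12,15) (15,15) (15,18) (12,18)]
4. After y ≤ 19: [(12,15) (15,15) (15,18) (12,18)]
5. Canonical ring: [(12,15) (15,15) (15,18) (12,18)]

Clipped polygon: [(12,15) (15,15) (15,18) (12,18)]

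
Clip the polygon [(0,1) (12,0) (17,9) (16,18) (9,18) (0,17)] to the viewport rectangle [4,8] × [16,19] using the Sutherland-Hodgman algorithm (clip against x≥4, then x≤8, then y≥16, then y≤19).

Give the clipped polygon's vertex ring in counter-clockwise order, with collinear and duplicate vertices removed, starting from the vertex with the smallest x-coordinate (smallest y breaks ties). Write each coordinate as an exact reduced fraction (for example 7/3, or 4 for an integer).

1. After x ≥ 4: [(4,2/3) (12,0) (17,9) (16,18) (9,18) (4,157/9)]
2. After x ≤ 8: [(4,2/3) (8,1/3) (8,161/9) (4,157/9)]
3. After y ≥ 16: [(4,16) (8,16) (8,161/9) (4,157/9)]
4. After y ≤ 19: [(4,16) (8,16) (8,161/9) (4,157/9)]
5. Canonical ring: [(4,16) (8,16) (8,161/9) (4,157/9)]

Clipped polygon: [(4,16) (8,16) (8,161/9) (4,157/9)]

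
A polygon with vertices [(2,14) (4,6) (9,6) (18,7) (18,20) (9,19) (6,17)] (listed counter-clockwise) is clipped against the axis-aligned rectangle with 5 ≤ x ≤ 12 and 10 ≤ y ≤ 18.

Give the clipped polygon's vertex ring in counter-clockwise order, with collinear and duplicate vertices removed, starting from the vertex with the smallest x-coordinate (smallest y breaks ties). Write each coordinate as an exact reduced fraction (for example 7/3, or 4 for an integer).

Clipped polygon: [(5,10) (12,10) (12,18) (15/2,18) (6,17) (5,65/4)]

1. After x ≥ 5: [(5,65/4) (5,6) (9,6) (18,7) (18,20) (9,19) (6,17)]
2. After x ≤ 12: [(5,65/4) (5,6) (9,6) (12,19/3) (12,58/3) (9,19) (6,17)]
3. After y ≥ 10: [(5,65/4) (5,10) (12,10) (12,58/3) (9,19) (6,17)]
4. After y ≤ 18: [(5,65/4) (5,10) (12,10) (12,18) (15/2,18) (6,17)]
5. Canonical ring: [(5,10) (12,10) (12,18) (15/2,18) (6,17) (5,65/4)]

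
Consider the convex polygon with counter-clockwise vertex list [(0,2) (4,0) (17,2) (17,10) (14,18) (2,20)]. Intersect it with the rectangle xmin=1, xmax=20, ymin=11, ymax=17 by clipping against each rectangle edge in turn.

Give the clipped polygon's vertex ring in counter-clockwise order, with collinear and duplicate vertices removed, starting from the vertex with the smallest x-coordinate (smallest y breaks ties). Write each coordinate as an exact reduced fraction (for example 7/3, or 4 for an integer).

1. After x ≥ 1: [(1,11) (1,3/2) (4,0) (17,2) (17,10) (14,18) (2,20)]
2. After x ≤ 20: [(1,11) (1,3/2) (4,0) (17,2) (17,10) (14,18) (2,20)]
3. After y ≥ 11: [(1,11) (1,11) (133/8,11) (14,18) (2,20)]
4. After y ≤ 17: [(5/3,17) (1,11) (1,11) (133/8,11) (115/8,17)]
5. Canonical ring: [(1,11) (133/8,11) (115/8,17) (5/3,17)]

Clipped polygon: [(1,11) (133/8,11) (115/8,17) (5/3,17)]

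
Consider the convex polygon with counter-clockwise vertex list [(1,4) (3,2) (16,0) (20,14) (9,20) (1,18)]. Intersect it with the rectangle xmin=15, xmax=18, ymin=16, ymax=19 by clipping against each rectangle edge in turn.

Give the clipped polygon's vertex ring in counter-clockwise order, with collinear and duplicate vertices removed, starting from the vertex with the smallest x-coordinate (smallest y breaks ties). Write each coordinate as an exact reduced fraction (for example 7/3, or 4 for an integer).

1. After x ≥ 15: [(15,2/13) (16,0) (20,14) (15,184/11)]
2. After x ≤ 18: [(15,2/13) (16,0) (18,7) (18,166/11) (15,184/11)]
3. After y ≥ 16: [(15,16) (49/3,16) (15,184/11)]
4. After y ≤ 19: [(15,16) (49/3,16) (15,184/11)]
5. Canonical ring: [(15,16) (49/3,16) (15,184/11)]

Clipped polygon: [(15,16) (49/3,16) (15,184/11)]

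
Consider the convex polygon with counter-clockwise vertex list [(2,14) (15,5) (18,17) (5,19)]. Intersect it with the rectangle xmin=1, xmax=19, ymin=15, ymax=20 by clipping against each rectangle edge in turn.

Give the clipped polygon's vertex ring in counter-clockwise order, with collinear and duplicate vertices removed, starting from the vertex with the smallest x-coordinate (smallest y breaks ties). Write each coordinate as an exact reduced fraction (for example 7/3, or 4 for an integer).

1. After x ≥ 1: [(2,14) (15,5) (18,17) (5,19)]
2. After x ≤ 19: [(2,14) (15,5) (18,17) (5,19)]
3. After y ≥ 15: [(13/5,15) (35/2,15) (18,17) (5,19)]
4. After y ≤ 20: [(13/5,15) (35/2,15) (18,17) (5,19)]
5. Canonical ring: [(13/5,15) (35/2,15) (18,17) (5,19)]

Clipped polygon: [(13/5,15) (35/2,15) (18,17) (5,19)]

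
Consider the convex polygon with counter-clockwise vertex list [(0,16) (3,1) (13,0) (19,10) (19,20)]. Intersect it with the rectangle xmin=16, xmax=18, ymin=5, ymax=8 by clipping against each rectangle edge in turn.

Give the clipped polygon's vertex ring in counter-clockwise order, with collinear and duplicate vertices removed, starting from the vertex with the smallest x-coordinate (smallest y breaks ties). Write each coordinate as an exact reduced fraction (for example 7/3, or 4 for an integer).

1. After x ≥ 16: [(16,368/19) (16,5) (19,10) (19,20)]
2. After x ≤ 18: [(18,376/19) (16,368/19) (16,5) (18,25/3)]
3. After y ≥ 5: [(18,376/19) (16,368/19) (16,5) (18,25/3)]
4. After y ≤ 8: [(16,8) (16,5) (89/5,8)]
5. Canonical ring: [(16,5) (89/5,8) (16,8)]

Clipped polygon: [(16,5) (89/5,8) (16,8)]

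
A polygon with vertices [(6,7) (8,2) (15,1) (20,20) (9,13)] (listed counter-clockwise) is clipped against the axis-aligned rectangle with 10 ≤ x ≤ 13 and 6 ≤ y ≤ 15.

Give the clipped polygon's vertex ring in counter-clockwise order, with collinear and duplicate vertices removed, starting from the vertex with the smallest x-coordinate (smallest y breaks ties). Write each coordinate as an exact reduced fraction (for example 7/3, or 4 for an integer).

1. After x ≥ 10: [(10,12/7) (15,1) (20,20) (10,150/11)]
2. After x ≤ 13: [(10,12/7) (13,9/7) (13,171/11) (10,150/11)]
3. After y ≥ 6: [(10,6) (13,6) (13,171/11) (10,150/11)]
4. After y ≤ 15: [(10,6) (13,6) (13,15) (85/7,15) (10,150/11)]
5. Canonical ring: [(10,6) (13,6) (13,15) (85/7,15) (10,150/11)]

Clipped polygon: [(10,6) (13,6) (13,15) (85/7,15) (10,150/11)]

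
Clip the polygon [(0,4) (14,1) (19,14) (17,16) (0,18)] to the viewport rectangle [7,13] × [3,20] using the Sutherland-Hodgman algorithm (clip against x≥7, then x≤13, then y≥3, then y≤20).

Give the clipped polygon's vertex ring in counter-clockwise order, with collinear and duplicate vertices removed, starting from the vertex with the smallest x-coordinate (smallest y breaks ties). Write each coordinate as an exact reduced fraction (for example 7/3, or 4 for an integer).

1. After x ≥ 7: [(7,5/2) (14,1) (19,14) (17,16) (7,292/17)]
2. After x ≤ 13: [(7,5/2) (13,17/14) (13,280/17) (7,292/17)]
3. After y ≥ 3: [(7,3) (13,3) (13,280/17) (7,292/17)]
4. After y ≤ 20: [(7,3) (13,3) (13,280/17) (7,292/17)]
5. Canonical ring: [(7,3) (13,3) (13,280/17) (7,292/17)]

Clipped polygon: [(7,3) (13,3) (13,280/17) (7,292/17)]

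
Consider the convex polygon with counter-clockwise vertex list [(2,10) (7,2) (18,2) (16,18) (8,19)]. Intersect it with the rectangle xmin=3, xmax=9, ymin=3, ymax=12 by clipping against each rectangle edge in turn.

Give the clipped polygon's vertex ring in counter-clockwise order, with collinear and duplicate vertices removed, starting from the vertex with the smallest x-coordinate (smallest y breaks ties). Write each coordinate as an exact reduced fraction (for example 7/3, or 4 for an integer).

1. After x ≥ 3: [(3,23/2) (3,42/5) (7,2) (18,2) (16,18) (8,19)]
2. After x ≤ 9: [(3,23/2) (3,42/5) (7,2) (9,2) (9,151/8) (8,19)]
3. After y ≥ 3: [(3,23/2) (3,42/5) (51/8,3) (9,3) (9,151/8) (8,19)]
4. After y ≤ 12: [(10/3,12) (3,23/2) (3,42/5) (51/8,3) (9,3) (9,12)]
5. Canonical ring: [(3,42/5) (51/8,3) (9,3) (9,12) (10/3,12) (3,23/2)]

Clipped polygon: [(3,42/5) (51/8,3) (9,3) (9,12) (10/3,12) (3,23/2)]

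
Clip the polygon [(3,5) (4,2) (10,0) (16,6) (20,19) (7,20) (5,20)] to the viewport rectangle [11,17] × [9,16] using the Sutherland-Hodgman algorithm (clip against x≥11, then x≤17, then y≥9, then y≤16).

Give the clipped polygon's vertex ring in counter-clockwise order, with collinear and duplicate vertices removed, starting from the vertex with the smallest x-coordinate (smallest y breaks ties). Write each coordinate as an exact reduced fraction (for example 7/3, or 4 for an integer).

Clipped polygon: [(11,9) (220/13,9) (17,37/4) (17,16) (11,16)]

1. After x ≥ 11: [(11,1) (16,6) (20,19) (11,256/13)]
2. After x ≤ 17: [(11,1) (16,6) (17,37/4) (17,250/13) (11,256/13)]
3. After y ≥ 9: [(11,9) (220/13,9) (17,37/4) (17,250/13) (11,256/13)]
4. After y ≤ 16: [(11,16) (11,9) (220/13,9) (17,37/4) (17,16)]
5. Canonical ring: [(11,9) (220/13,9) (17,37/4) (17,16) (11,16)]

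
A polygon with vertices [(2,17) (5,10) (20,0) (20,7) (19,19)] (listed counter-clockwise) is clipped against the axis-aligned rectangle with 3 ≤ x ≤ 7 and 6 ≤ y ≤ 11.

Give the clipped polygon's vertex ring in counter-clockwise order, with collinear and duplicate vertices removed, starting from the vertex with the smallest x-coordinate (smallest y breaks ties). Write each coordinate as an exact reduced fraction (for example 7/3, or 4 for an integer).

Clipped polygon: [(32/7,11) (5,10) (7,26/3) (7,11)]

1. After x ≥ 3: [(3,291/17) (3,44/3) (5,10) (20,0) (20,7) (19,19)]
2. After x ≤ 7: [(7,299/17) (3,291/17) (3,44/3) (5,10) (7,26/3)]
3. After y ≥ 6: [(7,299/17) (3,291/17) (3,44/3) (5,10) (7,26/3)]
4. After y ≤ 11: [(7,11) (32/7,11) (5,10) (7,26/3)]
5. Canonical ring: [(32/7,11) (5,10) (7,26/3) (7,11)]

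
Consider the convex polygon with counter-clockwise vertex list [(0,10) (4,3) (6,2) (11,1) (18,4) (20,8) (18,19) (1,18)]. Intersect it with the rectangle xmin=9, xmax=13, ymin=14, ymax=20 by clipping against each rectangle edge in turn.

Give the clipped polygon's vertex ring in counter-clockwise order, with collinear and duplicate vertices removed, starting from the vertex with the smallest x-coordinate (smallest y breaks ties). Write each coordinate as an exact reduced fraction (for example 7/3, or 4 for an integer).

Clipped polygon: [(9,14) (13,14) (13,318/17) (9,314/17)]

1. After x ≥ 9: [(9,7/5) (11,1) (18,4) (20,8) (18,19) (9,314/17)]
2. After x ≤ 13: [(9,7/5) (11,1) (13,13/7) (13,318/17) (9,314/17)]
3. After y ≥ 14: [(9,14) (13,14) (13,318/17) (9,314/17)]
4. After y ≤ 20: [(9,14) (13,14) (13,318/17) (9,314/17)]
5. Canonical ring: [(9,14) (13,14) (13,318/17) (9,314/17)]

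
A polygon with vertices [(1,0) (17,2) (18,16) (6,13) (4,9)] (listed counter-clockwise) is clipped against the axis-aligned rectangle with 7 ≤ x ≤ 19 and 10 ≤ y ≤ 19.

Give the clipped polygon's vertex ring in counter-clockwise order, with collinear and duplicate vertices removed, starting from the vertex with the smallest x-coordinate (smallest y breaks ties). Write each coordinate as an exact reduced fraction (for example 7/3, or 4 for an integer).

Clipped polygon: [(7,10) (123/7,10) (18,16) (7,53/4)]

1. After x ≥ 7: [(7,3/4) (17,2) (18,16) (7,53/4)]
2. After x ≤ 19: [(7,3/4) (17,2) (18,16) (7,53/4)]
3. After y ≥ 10: [(7,10) (123/7,10) (18,16) (7,53/4)]
4. After y ≤ 19: [(7,10) (123/7,10) (18,16) (7,53/4)]
5. Canonical ring: [(7,10) (123/7,10) (18,16) (7,53/4)]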